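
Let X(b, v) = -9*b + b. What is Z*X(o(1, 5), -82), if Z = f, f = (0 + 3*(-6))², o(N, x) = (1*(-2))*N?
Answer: 5184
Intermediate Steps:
o(N, x) = -2*N
X(b, v) = -8*b
f = 324 (f = (0 - 18)² = (-18)² = 324)
Z = 324
Z*X(o(1, 5), -82) = 324*(-(-16)) = 324*(-8*(-2)) = 324*16 = 5184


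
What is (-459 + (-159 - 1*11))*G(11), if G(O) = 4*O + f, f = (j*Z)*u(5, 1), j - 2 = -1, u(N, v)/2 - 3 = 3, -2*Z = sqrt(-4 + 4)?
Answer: -27676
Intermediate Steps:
Z = 0 (Z = -sqrt(-4 + 4)/2 = -sqrt(0)/2 = -1/2*0 = 0)
u(N, v) = 12 (u(N, v) = 6 + 2*3 = 6 + 6 = 12)
j = 1 (j = 2 - 1 = 1)
f = 0 (f = (1*0)*12 = 0*12 = 0)
G(O) = 4*O (G(O) = 4*O + 0 = 4*O)
(-459 + (-159 - 1*11))*G(11) = (-459 + (-159 - 1*11))*(4*11) = (-459 + (-159 - 11))*44 = (-459 - 170)*44 = -629*44 = -27676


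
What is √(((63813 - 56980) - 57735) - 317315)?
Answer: 3*I*√40913 ≈ 606.81*I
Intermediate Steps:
√(((63813 - 56980) - 57735) - 317315) = √((6833 - 57735) - 317315) = √(-50902 - 317315) = √(-368217) = 3*I*√40913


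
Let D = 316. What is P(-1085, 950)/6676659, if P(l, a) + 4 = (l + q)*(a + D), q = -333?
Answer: -1795192/6676659 ≈ -0.26888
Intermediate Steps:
P(l, a) = -4 + (-333 + l)*(316 + a) (P(l, a) = -4 + (l - 333)*(a + 316) = -4 + (-333 + l)*(316 + a))
P(-1085, 950)/6676659 = (-105232 - 333*950 + 316*(-1085) + 950*(-1085))/6676659 = (-105232 - 316350 - 342860 - 1030750)*(1/6676659) = -1795192*1/6676659 = -1795192/6676659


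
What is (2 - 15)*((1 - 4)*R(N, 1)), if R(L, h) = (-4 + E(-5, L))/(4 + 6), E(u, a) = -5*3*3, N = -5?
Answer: -1911/10 ≈ -191.10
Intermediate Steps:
E(u, a) = -45 (E(u, a) = -15*3 = -45)
R(L, h) = -49/10 (R(L, h) = (-4 - 45)/(4 + 6) = -49/10)
(2 - 15)*((1 - 4)*R(N, 1)) = (2 - 15)*((1 - 4)*(-49/10)) = -(-39)*(-49)/10 = -13*147/10 = -1911/10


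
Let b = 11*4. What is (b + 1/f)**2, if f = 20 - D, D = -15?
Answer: 2374681/1225 ≈ 1938.5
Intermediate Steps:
b = 44
f = 35 (f = 20 - 1*(-15) = 20 + 15 = 35)
(b + 1/f)**2 = (44 + 1/35)**2 = (1541/35)**2 = 2374681/1225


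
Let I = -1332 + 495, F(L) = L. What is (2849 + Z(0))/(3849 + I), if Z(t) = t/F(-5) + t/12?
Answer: 2849/3012 ≈ 0.94588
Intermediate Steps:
I = -837
Z(t) = -7*t/60 (Z(t) = t/(-5) + t/12 = t*(-⅕) + t*(1/12) = -t/5 + t/12 = -7*t/60)
(2849 + Z(0))/(3849 + I) = (2849 - 7/60*0)/(3849 - 837) = (2849 + 0)/3012 = 2849*(1/3012) = 2849/3012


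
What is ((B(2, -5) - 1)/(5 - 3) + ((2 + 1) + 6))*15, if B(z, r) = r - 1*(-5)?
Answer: 255/2 ≈ 127.50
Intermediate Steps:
B(z, r) = 5 + r (B(z, r) = r + 5 = 5 + r)
((B(2, -5) - 1)/(5 - 3) + ((2 + 1) + 6))*15 = (((5 - 5) - 1)/(5 - 3) + ((2 + 1) + 6))*15 = ((0 - 1)/2 + (3 + 6))*15 = (-1*½ + 9)*15 = (-½ + 9)*15 = (17/2)*15 = 255/2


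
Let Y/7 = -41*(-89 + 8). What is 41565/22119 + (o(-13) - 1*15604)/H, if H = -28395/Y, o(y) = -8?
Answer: 297365806433/23261815 ≈ 12783.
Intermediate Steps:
Y = 23247 (Y = 7*(-41*(-89 + 8)) = 7*(-41*(-81)) = 7*3321 = 23247)
H = -3155/2583 (H = -28395/23247 = -28395*1/23247 = -3155/2583 ≈ -1.2214)
41565/22119 + (o(-13) - 1*15604)/H = 41565/22119 + (-8 - 1*15604)/(-3155/2583) = 41565*(1/22119) + (-8 - 15604)*(-2583/3155) = 13855/7373 - 15612*(-2583/3155) = 13855/7373 + 40325796/3155 = 297365806433/23261815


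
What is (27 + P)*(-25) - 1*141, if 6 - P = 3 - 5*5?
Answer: -1516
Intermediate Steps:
P = 28 (P = 6 - (3 - 5*5) = 6 - (3 - 25) = 6 - 1*(-22) = 6 + 22 = 28)
(27 + P)*(-25) - 1*141 = (27 + 28)*(-25) - 1*141 = 55*(-25) - 141 = -1375 - 141 = -1516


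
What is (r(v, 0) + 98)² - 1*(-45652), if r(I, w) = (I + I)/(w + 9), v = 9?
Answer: 55652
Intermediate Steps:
r(I, w) = 2*I/(9 + w) (r(I, w) = (2*I)/(9 + w) = 2*I/(9 + w))
(r(v, 0) + 98)² - 1*(-45652) = (2*9/(9 + 0) + 98)² - 1*(-45652) = (2*9/9 + 98)² + 45652 = (2*9*(⅑) + 98)² + 45652 = (2 + 98)² + 45652 = 100² + 45652 = 10000 + 45652 = 55652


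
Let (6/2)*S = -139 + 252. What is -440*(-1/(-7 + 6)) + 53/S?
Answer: -49561/113 ≈ -438.59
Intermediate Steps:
S = 113/3 (S = (-139 + 252)/3 = (1/3)*113 = 113/3 ≈ 37.667)
-440*(-1/(-7 + 6)) + 53/S = -440*(-1/(-7 + 6)) + 53/(113/3) = -440/((-1*(-1))) + 53*(3/113) = -440/1 + 159/113 = -440*1 + 159/113 = -440 + 159/113 = -49561/113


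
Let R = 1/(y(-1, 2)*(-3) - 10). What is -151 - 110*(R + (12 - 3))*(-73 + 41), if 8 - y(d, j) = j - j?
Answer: 534233/17 ≈ 31425.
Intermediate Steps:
y(d, j) = 8 (y(d, j) = 8 - (j - j) = 8 - 1*0 = 8 + 0 = 8)
R = -1/34 (R = 1/(8*(-3) - 10) = 1/(-24 - 10) = 1/(-34) = -1/34 ≈ -0.029412)
-151 - 110*(R + (12 - 3))*(-73 + 41) = -151 - 110*(-1/34 + (12 - 3))*(-73 + 41) = -151 - 110*(-1/34 + 9)*(-32) = -151 - 16775*(-32)/17 = -151 - 110*(-4880/17) = -151 + 536800/17 = 534233/17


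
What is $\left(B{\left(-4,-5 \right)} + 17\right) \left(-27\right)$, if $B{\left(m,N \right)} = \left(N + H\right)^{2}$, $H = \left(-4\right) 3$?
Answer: $-8262$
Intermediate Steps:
$H = -12$
$B{\left(m,N \right)} = \left(-12 + N\right)^{2}$ ($B{\left(m,N \right)} = \left(N - 12\right)^{2} = \left(-12 + N\right)^{2}$)
$\left(B{\left(-4,-5 \right)} + 17\right) \left(-27\right) = \left(\left(-12 - 5\right)^{2} + 17\right) \left(-27\right) = \left(\left(-17\right)^{2} + 17\right) \left(-27\right) = \left(289 + 17\right) \left(-27\right) = 306 \left(-27\right) = -8262$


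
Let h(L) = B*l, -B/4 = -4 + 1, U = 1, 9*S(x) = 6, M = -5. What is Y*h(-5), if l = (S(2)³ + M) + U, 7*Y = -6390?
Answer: 284000/7 ≈ 40571.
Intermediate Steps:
S(x) = ⅔ (S(x) = (⅑)*6 = ⅔)
Y = -6390/7 (Y = (⅐)*(-6390) = -6390/7 ≈ -912.86)
l = -100/27 (l = ((⅔)³ - 5) + 1 = (8/27 - 5) + 1 = -127/27 + 1 = -100/27 ≈ -3.7037)
B = 12 (B = -4*(-4 + 1) = -4*(-3) = 12)
h(L) = -400/9 (h(L) = 12*(-100/27) = -400/9)
Y*h(-5) = -6390/7*(-400/9) = 284000/7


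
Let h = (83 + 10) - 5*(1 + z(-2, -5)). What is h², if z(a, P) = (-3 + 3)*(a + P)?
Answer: 7744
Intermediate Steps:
z(a, P) = 0 (z(a, P) = 0*(P + a) = 0)
h = 88 (h = (83 + 10) - 5*(1 + 0) = 93 - 5*1 = 93 - 5 = 88)
h² = 88² = 7744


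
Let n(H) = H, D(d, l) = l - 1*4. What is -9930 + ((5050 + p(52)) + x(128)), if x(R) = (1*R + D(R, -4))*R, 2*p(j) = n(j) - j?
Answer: 10480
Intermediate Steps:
D(d, l) = -4 + l (D(d, l) = l - 4 = -4 + l)
p(j) = 0 (p(j) = (j - j)/2 = (½)*0 = 0)
x(R) = R*(-8 + R) (x(R) = (1*R + (-4 - 4))*R = (R - 8)*R = (-8 + R)*R = R*(-8 + R))
-9930 + ((5050 + p(52)) + x(128)) = -9930 + ((5050 + 0) + 128*(-8 + 128)) = -9930 + (5050 + 128*120) = -9930 + (5050 + 15360) = -9930 + 20410 = 10480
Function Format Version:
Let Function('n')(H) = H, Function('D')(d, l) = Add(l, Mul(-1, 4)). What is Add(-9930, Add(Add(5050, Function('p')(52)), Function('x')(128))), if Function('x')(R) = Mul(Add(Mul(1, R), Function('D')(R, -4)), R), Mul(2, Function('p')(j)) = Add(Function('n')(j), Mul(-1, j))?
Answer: 10480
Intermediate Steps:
Function('D')(d, l) = Add(-4, l) (Function('D')(d, l) = Add(l, -4) = Add(-4, l))
Function('p')(j) = 0 (Function('p')(j) = Mul(Rational(1, 2), Add(j, Mul(-1, j))) = Mul(Rational(1, 2), 0) = 0)
Function('x')(R) = Mul(R, Add(-8, R)) (Function('x')(R) = Mul(Add(Mul(1, R), Add(-4, -4)), R) = Mul(Add(R, -8), R) = Mul(Add(-8, R), R) = Mul(R, Add(-8, R)))
Add(-9930, Add(Add(5050, Function('p')(52)), Function('x')(128))) = Add(-9930, Add(Add(5050, 0), Mul(128, Add(-8, 128)))) = Add(-9930, Add(5050, Mul(128, 120))) = Add(-9930, Add(5050, 15360)) = Add(-9930, 20410) = 10480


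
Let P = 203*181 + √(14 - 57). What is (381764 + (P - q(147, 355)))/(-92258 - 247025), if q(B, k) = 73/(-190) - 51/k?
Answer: -806523793/653846810 - I*√43/339283 ≈ -1.2335 - 1.9327e-5*I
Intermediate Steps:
P = 36743 + I*√43 (P = 36743 + √(-43) = 36743 + I*√43 ≈ 36743.0 + 6.5574*I)
q(B, k) = -73/190 - 51/k (q(B, k) = 73*(-1/190) - 51/k = -73/190 - 51/k)
(381764 + (P - q(147, 355)))/(-92258 - 247025) = (381764 + ((36743 + I*√43) - (-73/190 - 51/355)))/(-92258 - 247025) = (381764 + ((36743 + I*√43) - (-73/190 - 51*1/355)))/(-339283) = (381764 + ((36743 + I*√43) - (-73/190 - 51/355)))*(-1/339283) = (381764 + ((36743 + I*√43) - 1*(-7121/13490)))*(-1/339283) = (381764 + ((36743 + I*√43) + 7121/13490))*(-1/339283) = (381764 + (495670191/13490 + I*√43))*(-1/339283) = (5645666551/13490 + I*√43)*(-1/339283) = -806523793/653846810 - I*√43/339283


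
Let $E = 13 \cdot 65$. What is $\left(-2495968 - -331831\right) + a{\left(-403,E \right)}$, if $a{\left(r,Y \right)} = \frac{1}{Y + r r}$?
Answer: $- \frac{353304021797}{163254} \approx -2.1641 \cdot 10^{6}$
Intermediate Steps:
$E = 845$
$a{\left(r,Y \right)} = \frac{1}{Y + r^{2}}$
$\left(-2495968 - -331831\right) + a{\left(-403,E \right)} = \left(-2495968 - -331831\right) + \frac{1}{845 + \left(-403\right)^{2}} = \left(-2495968 + \left(-1284643 + 1616474\right)\right) + \frac{1}{845 + 162409} = \left(-2495968 + 331831\right) + \frac{1}{163254} = -2164137 + \frac{1}{163254} = - \frac{353304021797}{163254}$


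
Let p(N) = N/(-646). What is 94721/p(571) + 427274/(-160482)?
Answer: -4910050000333/45817611 ≈ -1.0717e+5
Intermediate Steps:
p(N) = -N/646 (p(N) = N*(-1/646) = -N/646)
94721/p(571) + 427274/(-160482) = 94721/((-1/646*571)) + 427274/(-160482) = 94721/(-571/646) + 427274*(-1/160482) = 94721*(-646/571) - 213637/80241 = -61189766/571 - 213637/80241 = -4910050000333/45817611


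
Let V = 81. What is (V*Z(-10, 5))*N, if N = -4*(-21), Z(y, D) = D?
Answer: 34020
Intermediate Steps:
N = 84
(V*Z(-10, 5))*N = (81*5)*84 = 405*84 = 34020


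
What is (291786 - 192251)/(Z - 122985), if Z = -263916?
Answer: -99535/386901 ≈ -0.25726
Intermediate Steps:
(291786 - 192251)/(Z - 122985) = (291786 - 192251)/(-263916 - 122985) = 99535/(-386901) = 99535*(-1/386901) = -99535/386901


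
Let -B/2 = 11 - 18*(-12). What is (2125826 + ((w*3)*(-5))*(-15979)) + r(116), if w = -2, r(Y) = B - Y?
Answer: 1645886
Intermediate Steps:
B = -454 (B = -2*(11 - 18*(-12)) = -2*(11 + 216) = -2*227 = -454)
r(Y) = -454 - Y
(2125826 + ((w*3)*(-5))*(-15979)) + r(116) = (2125826 + (-2*3*(-5))*(-15979)) + (-454 - 1*116) = (2125826 - 6*(-5)*(-15979)) + (-454 - 116) = (2125826 + 30*(-15979)) - 570 = (2125826 - 479370) - 570 = 1646456 - 570 = 1645886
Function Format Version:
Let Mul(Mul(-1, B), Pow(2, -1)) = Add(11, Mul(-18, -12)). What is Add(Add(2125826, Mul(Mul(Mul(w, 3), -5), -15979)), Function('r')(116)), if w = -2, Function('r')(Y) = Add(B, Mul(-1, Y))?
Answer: 1645886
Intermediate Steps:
B = -454 (B = Mul(-2, Add(11, Mul(-18, -12))) = Mul(-2, Add(11, 216)) = Mul(-2, 227) = -454)
Function('r')(Y) = Add(-454, Mul(-1, Y))
Add(Add(2125826, Mul(Mul(Mul(w, 3), -5), -15979)), Function('r')(116)) = Add(Add(2125826, Mul(Mul(Mul(-2, 3), -5), -15979)), Add(-454, Mul(-1, 116))) = Add(Add(2125826, Mul(Mul(-6, -5), -15979)), Add(-454, -116)) = Add(Add(2125826, Mul(30, -15979)), -570) = Add(Add(2125826, -479370), -570) = Add(1646456, -570) = 1645886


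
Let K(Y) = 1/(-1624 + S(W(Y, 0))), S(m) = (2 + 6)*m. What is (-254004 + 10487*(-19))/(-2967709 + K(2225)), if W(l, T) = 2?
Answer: 728837256/4772076073 ≈ 0.15273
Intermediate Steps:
S(m) = 8*m
K(Y) = -1/1608 (K(Y) = 1/(-1624 + 8*2) = 1/(-1624 + 16) = 1/(-1608) = -1/1608)
(-254004 + 10487*(-19))/(-2967709 + K(2225)) = (-254004 + 10487*(-19))/(-2967709 - 1/1608) = (-254004 - 199253)/(-4772076073/1608) = -453257*(-1608/4772076073) = 728837256/4772076073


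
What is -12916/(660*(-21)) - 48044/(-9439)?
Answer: 196950991/32706135 ≈ 6.0218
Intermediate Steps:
-12916/(660*(-21)) - 48044/(-9439) = -12916/(-13860) - 48044*(-1/9439) = -12916*(-1/13860) + 48044/9439 = 3229/3465 + 48044/9439 = 196950991/32706135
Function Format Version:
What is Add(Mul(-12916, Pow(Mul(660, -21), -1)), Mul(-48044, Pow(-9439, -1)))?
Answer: Rational(196950991, 32706135) ≈ 6.0218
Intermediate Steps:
Add(Mul(-12916, Pow(Mul(660, -21), -1)), Mul(-48044, Pow(-9439, -1))) = Add(Mul(-12916, Pow(-13860, -1)), Mul(-48044, Rational(-1, 9439))) = Add(Mul(-12916, Rational(-1, 13860)), Rational(48044, 9439)) = Add(Rational(3229, 3465), Rational(48044, 9439)) = Rational(196950991, 32706135)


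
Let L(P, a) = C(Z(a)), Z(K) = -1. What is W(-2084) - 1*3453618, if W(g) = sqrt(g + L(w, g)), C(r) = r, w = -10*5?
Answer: -3453618 + I*sqrt(2085) ≈ -3.4536e+6 + 45.662*I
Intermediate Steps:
w = -50
L(P, a) = -1
W(g) = sqrt(-1 + g) (W(g) = sqrt(g - 1) = sqrt(-1 + g))
W(-2084) - 1*3453618 = sqrt(-1 - 2084) - 1*3453618 = sqrt(-2085) - 3453618 = I*sqrt(2085) - 3453618 = -3453618 + I*sqrt(2085)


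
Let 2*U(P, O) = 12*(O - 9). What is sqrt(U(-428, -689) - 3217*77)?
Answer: I*sqrt(251897) ≈ 501.89*I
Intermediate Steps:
U(P, O) = -54 + 6*O (U(P, O) = (12*(O - 9))/2 = (12*(-9 + O))/2 = (-108 + 12*O)/2 = -54 + 6*O)
sqrt(U(-428, -689) - 3217*77) = sqrt((-54 + 6*(-689)) - 3217*77) = sqrt((-54 - 4134) - 247709) = sqrt(-4188 - 247709) = sqrt(-251897) = I*sqrt(251897)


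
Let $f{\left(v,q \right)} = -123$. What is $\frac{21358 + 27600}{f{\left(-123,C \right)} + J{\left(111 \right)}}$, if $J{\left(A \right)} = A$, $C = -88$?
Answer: $- \frac{24479}{6} \approx -4079.8$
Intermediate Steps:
$\frac{21358 + 27600}{f{\left(-123,C \right)} + J{\left(111 \right)}} = \frac{21358 + 27600}{-123 + 111} = \frac{48958}{-12} = 48958 \left(- \frac{1}{12}\right) = - \frac{24479}{6}$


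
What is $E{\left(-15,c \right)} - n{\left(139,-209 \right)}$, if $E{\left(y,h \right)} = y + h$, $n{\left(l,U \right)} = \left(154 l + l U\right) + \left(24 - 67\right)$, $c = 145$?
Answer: $7818$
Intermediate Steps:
$n{\left(l,U \right)} = -43 + 154 l + U l$ ($n{\left(l,U \right)} = \left(154 l + U l\right) + \left(24 - 67\right) = \left(154 l + U l\right) - 43 = -43 + 154 l + U l$)
$E{\left(y,h \right)} = h + y$
$E{\left(-15,c \right)} - n{\left(139,-209 \right)} = \left(145 - 15\right) - \left(-43 + 154 \cdot 139 - 29051\right) = 130 - \left(-43 + 21406 - 29051\right) = 130 - -7688 = 130 + 7688 = 7818$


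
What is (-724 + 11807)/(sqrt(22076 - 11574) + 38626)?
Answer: 2405011/8381783 - 11083*sqrt(10502)/1491957374 ≈ 0.28617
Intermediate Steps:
(-724 + 11807)/(sqrt(22076 - 11574) + 38626) = 11083/(sqrt(10502) + 38626) = 11083/(38626 + sqrt(10502))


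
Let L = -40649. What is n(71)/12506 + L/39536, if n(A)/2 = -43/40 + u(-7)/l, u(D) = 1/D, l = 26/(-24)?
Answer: -16524006503/16069209520 ≈ -1.0283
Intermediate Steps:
l = -13/12 (l = 26*(-1/24) = -13/12 ≈ -1.0833)
n(A) = -3433/1820 (n(A) = 2*(-43/40 + 1/((-7)*(-13/12))) = 2*(-43*1/40 - ⅐*(-12/13)) = 2*(-43/40 + 12/91) = 2*(-3433/3640) = -3433/1820)
n(71)/12506 + L/39536 = -3433/1820/12506 - 40649/39536 = -3433/1820*1/12506 - 40649*1/39536 = -3433/22760920 - 5807/5648 = -16524006503/16069209520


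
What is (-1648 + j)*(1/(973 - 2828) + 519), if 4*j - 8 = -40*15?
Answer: -1729088224/1855 ≈ -9.3212e+5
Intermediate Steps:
j = -148 (j = 2 + (-40*15)/4 = 2 + (-10*60)/4 = 2 + (¼)*(-600) = 2 - 150 = -148)
(-1648 + j)*(1/(973 - 2828) + 519) = (-1648 - 148)*(1/(973 - 2828) + 519) = -1796*(1/(-1855) + 519) = -1796*(-1/1855 + 519) = -1796*962744/1855 = -1729088224/1855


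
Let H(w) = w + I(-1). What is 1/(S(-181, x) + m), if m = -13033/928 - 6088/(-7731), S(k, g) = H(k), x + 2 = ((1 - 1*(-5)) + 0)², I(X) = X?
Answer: -7174368/1400843435 ≈ -0.0051215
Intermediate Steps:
H(w) = -1 + w (H(w) = w - 1 = -1 + w)
x = 34 (x = -2 + ((1 - 1*(-5)) + 0)² = -2 + ((1 + 5) + 0)² = -2 + (6 + 0)² = -2 + 6² = -2 + 36 = 34)
S(k, g) = -1 + k
m = -95108459/7174368 (m = -13033*1/928 - 6088*(-1/7731) = -13033/928 + 6088/7731 = -95108459/7174368 ≈ -13.257)
1/(S(-181, x) + m) = 1/((-1 - 181) - 95108459/7174368) = 1/(-182 - 95108459/7174368) = 1/(-1400843435/7174368) = -7174368/1400843435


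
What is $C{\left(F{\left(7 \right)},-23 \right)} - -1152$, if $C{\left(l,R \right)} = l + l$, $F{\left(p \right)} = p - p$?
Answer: $1152$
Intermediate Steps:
$F{\left(p \right)} = 0$
$C{\left(l,R \right)} = 2 l$
$C{\left(F{\left(7 \right)},-23 \right)} - -1152 = 2 \cdot 0 - -1152 = 0 + 1152 = 1152$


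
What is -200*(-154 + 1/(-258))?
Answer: 3973300/129 ≈ 30801.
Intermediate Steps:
-200*(-154 + 1/(-258)) = -200*(-154 - 1/258) = -200*(-39733/258) = 3973300/129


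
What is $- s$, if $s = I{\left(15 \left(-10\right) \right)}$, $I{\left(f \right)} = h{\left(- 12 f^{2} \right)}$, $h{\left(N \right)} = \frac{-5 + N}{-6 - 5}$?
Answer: $- \frac{270005}{11} \approx -24546.0$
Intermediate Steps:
$h{\left(N \right)} = \frac{5}{11} - \frac{N}{11}$ ($h{\left(N \right)} = \frac{-5 + N}{-11} = \left(-5 + N\right) \left(- \frac{1}{11}\right) = \frac{5}{11} - \frac{N}{11}$)
$I{\left(f \right)} = \frac{5}{11} + \frac{12 f^{2}}{11}$ ($I{\left(f \right)} = \frac{5}{11} - \frac{\left(-12\right) f^{2}}{11} = \frac{5}{11} + \frac{12 f^{2}}{11}$)
$s = \frac{270005}{11}$ ($s = \frac{5}{11} + \frac{12 \left(15 \left(-10\right)\right)^{2}}{11} = \frac{5}{11} + \frac{12 \left(-150\right)^{2}}{11} = \frac{5}{11} + \frac{12}{11} \cdot 22500 = \frac{5}{11} + \frac{270000}{11} = \frac{270005}{11} \approx 24546.0$)
$- s = \left(-1\right) \frac{270005}{11} = - \frac{270005}{11}$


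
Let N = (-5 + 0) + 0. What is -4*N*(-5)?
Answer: -100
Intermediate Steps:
N = -5 (N = -5 + 0 = -5)
-4*N*(-5) = -4*(-5)*(-5) = -(-20)*(-5) = -1*100 = -100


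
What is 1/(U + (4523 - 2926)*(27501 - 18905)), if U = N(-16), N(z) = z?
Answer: 1/13727796 ≈ 7.2845e-8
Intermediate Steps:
U = -16
1/(U + (4523 - 2926)*(27501 - 18905)) = 1/(-16 + (4523 - 2926)*(27501 - 18905)) = 1/(-16 + 1597*8596) = 1/(-16 + 13727812) = 1/13727796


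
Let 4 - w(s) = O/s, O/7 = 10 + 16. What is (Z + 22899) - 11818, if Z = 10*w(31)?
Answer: 342931/31 ≈ 11062.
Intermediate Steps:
O = 182 (O = 7*(10 + 16) = 7*26 = 182)
w(s) = 4 - 182/s
Z = -580/31 (Z = 10*(4 - 182/31) = 10*(-58/31) = -580/31 ≈ -18.710)
(Z + 22899) - 11818 = (-580/31 + 22899) - 11818 = 709289/31 - 11818 = 342931/31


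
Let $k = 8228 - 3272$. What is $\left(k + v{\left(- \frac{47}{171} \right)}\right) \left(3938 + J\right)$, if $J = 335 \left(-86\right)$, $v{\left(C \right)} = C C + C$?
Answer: $- \frac{3604265391296}{29241} \approx -1.2326 \cdot 10^{8}$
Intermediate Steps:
$v{\left(C \right)} = C + C^{2}$ ($v{\left(C \right)} = C^{2} + C = C + C^{2}$)
$k = 4956$
$J = -28810$
$\left(k + v{\left(- \frac{47}{171} \right)}\right) \left(3938 + J\right) = \left(4956 + - \frac{47}{171} \left(1 - \frac{47}{171}\right)\right) \left(3938 - 28810\right) = \left(4956 + \left(-47\right) \frac{1}{171} \left(1 - \frac{47}{171}\right)\right) \left(-24872\right) = \left(4956 - \frac{47 \left(1 - \frac{47}{171}\right)}{171}\right) \left(-24872\right) = \left(4956 - \frac{5828}{29241}\right) \left(-24872\right) = \frac{144912568}{29241} \left(-24872\right) = - \frac{3604265391296}{29241}$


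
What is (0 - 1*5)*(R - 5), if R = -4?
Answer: 45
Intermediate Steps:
(0 - 1*5)*(R - 5) = (0 - 1*5)*(-4 - 5) = (0 - 5)*(-9) = -5*(-9) = 45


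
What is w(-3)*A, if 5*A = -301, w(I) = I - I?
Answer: 0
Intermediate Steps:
w(I) = 0
A = -301/5 (A = (⅕)*(-301) = -301/5 ≈ -60.200)
w(-3)*A = 0*(-301/5) = 0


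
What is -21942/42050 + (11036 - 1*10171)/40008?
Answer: -420741143/841168200 ≈ -0.50019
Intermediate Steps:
-21942/42050 + (11036 - 1*10171)/40008 = -21942*1/42050 + (11036 - 10171)*(1/40008) = -10971/21025 + 865*(1/40008) = -10971/21025 + 865/40008 = -420741143/841168200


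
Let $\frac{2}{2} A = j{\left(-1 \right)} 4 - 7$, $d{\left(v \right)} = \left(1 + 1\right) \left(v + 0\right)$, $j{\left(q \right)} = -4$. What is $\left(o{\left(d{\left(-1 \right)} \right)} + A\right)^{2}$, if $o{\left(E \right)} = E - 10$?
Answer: $1225$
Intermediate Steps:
$d{\left(v \right)} = 2 v$
$o{\left(E \right)} = -10 + E$ ($o{\left(E \right)} = E - 10 = -10 + E$)
$A = -23$ ($A = \left(-4\right) 4 - 7 = -16 - 7 = -23$)
$\left(o{\left(d{\left(-1 \right)} \right)} + A\right)^{2} = \left(\left(-10 + 2 \left(-1\right)\right) - 23\right)^{2} = \left(\left(-10 - 2\right) - 23\right)^{2} = \left(-12 - 23\right)^{2} = \left(-35\right)^{2} = 1225$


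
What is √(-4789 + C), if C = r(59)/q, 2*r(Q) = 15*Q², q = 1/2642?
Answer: √68971226 ≈ 8304.9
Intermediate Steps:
q = 1/2642 ≈ 0.00037850
r(Q) = 15*Q²/2 (r(Q) = (15*Q²)/2 = 15*Q²/2)
C = 68976015 (C = ((15/2)*59²)/(1/2642) = ((15/2)*3481)*2642 = (52215/2)*2642 = 68976015)
√(-4789 + C) = √(-4789 + 68976015) = √68971226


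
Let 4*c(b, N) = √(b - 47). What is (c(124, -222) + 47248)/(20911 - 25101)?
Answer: -23624/2095 - √77/16760 ≈ -11.277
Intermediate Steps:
c(b, N) = √(-47 + b)/4 (c(b, N) = √(b - 47)/4 = √(-47 + b)/4)
(c(124, -222) + 47248)/(20911 - 25101) = (√(-47 + 124)/4 + 47248)/(20911 - 25101) = (√77/4 + 47248)/(-4190) = (47248 + √77/4)*(-1/4190) = -23624/2095 - √77/16760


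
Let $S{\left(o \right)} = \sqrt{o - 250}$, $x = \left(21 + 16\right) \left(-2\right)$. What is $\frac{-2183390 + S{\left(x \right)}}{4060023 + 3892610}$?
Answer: $- \frac{2183390}{7952633} + \frac{18 i}{7952633} \approx -0.27455 + 2.2634 \cdot 10^{-6} i$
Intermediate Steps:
$x = -74$ ($x = 37 \left(-2\right) = -74$)
$S{\left(o \right)} = \sqrt{-250 + o}$
$\frac{-2183390 + S{\left(x \right)}}{4060023 + 3892610} = \frac{-2183390 + \sqrt{-250 - 74}}{4060023 + 3892610} = \frac{-2183390 + \sqrt{-324}}{7952633} = \left(-2183390 + 18 i\right) \frac{1}{7952633} = - \frac{2183390}{7952633} + \frac{18 i}{7952633}$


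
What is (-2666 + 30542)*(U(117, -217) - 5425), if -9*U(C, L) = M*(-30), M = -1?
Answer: -151320220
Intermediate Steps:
U(C, L) = -10/3 (U(C, L) = -(-1)*(-30)/9 = -⅑*30 = -10/3)
(-2666 + 30542)*(U(117, -217) - 5425) = (-2666 + 30542)*(-10/3 - 5425) = 27876*(-16285/3) = -151320220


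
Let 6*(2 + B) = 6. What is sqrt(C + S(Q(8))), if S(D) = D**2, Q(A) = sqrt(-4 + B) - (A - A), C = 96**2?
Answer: sqrt(9211) ≈ 95.974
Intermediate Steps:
B = -1 (B = -2 + (1/6)*6 = -2 + 1 = -1)
C = 9216
Q(A) = I*sqrt(5) (Q(A) = sqrt(-4 - 1) - (A - A) = sqrt(-5) - 1*0 = I*sqrt(5) + 0 = I*sqrt(5))
sqrt(C + S(Q(8))) = sqrt(9216 + (I*sqrt(5))**2) = sqrt(9216 - 5) = sqrt(9211)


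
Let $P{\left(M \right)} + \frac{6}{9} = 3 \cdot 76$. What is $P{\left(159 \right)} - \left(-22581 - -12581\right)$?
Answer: $\frac{30682}{3} \approx 10227.0$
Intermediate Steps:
$P{\left(M \right)} = \frac{682}{3}$ ($P{\left(M \right)} = - \frac{2}{3} + 3 \cdot 76 = - \frac{2}{3} + 228 = \frac{682}{3}$)
$P{\left(159 \right)} - \left(-22581 - -12581\right) = \frac{682}{3} - \left(-22581 - -12581\right) = \frac{682}{3} - \left(-22581 + 12581\right) = \frac{682}{3} - -10000 = \frac{682}{3} + 10000 = \frac{30682}{3}$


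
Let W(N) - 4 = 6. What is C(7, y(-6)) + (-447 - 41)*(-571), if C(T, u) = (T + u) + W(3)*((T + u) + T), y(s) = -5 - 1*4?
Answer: 278696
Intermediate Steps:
y(s) = -9 (y(s) = -5 - 4 = -9)
W(N) = 10 (W(N) = 4 + 6 = 10)
C(T, u) = 11*u + 21*T (C(T, u) = (T + u) + 10*((T + u) + T) = (T + u) + 10*(u + 2*T) = (T + u) + (10*u + 20*T) = 11*u + 21*T)
C(7, y(-6)) + (-447 - 41)*(-571) = (11*(-9) + 21*7) + (-447 - 41)*(-571) = (-99 + 147) - 488*(-571) = 48 + 278648 = 278696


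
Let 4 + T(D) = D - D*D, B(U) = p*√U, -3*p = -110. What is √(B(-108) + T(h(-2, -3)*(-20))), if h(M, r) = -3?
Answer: 2*√(-886 + 55*I*√3) ≈ 3.1958 + 59.617*I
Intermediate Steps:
p = 110/3 (p = -⅓*(-110) = 110/3 ≈ 36.667)
B(U) = 110*√U/3
T(D) = -4 + D - D² (T(D) = -4 + (D - D*D) = -4 + (D - D²) = -4 + D - D²)
√(B(-108) + T(h(-2, -3)*(-20))) = √(110*√(-108)/3 + (-4 - 3*(-20) - (-3*(-20))²)) = √(110*(6*I*√3)/3 + (-4 + 60 - 1*60²)) = √(220*I*√3 + (-4 + 60 - 1*3600)) = √(220*I*√3 + (-4 + 60 - 3600)) = √(220*I*√3 - 3544) = √(-3544 + 220*I*√3)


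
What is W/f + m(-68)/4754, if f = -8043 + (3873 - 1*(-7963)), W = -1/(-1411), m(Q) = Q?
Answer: -181963005/12721520971 ≈ -0.014304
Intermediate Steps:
W = 1/1411 (W = -1*(-1/1411) = 1/1411 ≈ 0.00070872)
f = 3793 (f = -8043 + (3873 + 7963) = -8043 + 11836 = 3793)
W/f + m(-68)/4754 = (1/1411)/3793 - 68/4754 = (1/1411)*(1/3793) - 68*1/4754 = 1/5351923 - 34/2377 = -181963005/12721520971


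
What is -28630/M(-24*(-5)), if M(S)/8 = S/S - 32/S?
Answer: -214725/44 ≈ -4880.1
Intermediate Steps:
M(S) = 8 - 256/S (M(S) = 8*(S/S - 32/S) = 8*(1 - 32/S) = 8 - 256/S)
-28630/M(-24*(-5)) = -28630/(8 - 256/((-24*(-5)))) = -28630/(8 - 256/120) = -28630/(8 - 256*1/120) = -28630/(8 - 32/15) = -28630/88/15 = -28630*15/88 = -214725/44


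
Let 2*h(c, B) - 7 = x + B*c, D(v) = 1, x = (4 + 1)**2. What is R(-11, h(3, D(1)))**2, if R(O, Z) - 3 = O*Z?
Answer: 143641/4 ≈ 35910.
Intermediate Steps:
x = 25 (x = 5**2 = 25)
h(c, B) = 16 + B*c/2 (h(c, B) = 7/2 + (25 + B*c)/2 = 7/2 + (25/2 + B*c/2) = 16 + B*c/2)
R(O, Z) = 3 + O*Z
R(-11, h(3, D(1)))**2 = (3 - 11*(16 + (1/2)*1*3))**2 = (3 - 11*(16 + 3/2))**2 = (3 - 11*35/2)**2 = (3 - 385/2)**2 = (-379/2)**2 = 143641/4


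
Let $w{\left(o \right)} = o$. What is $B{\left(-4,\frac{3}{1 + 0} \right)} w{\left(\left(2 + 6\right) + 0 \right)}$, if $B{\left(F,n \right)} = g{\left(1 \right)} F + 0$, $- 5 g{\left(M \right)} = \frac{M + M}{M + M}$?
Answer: $\frac{32}{5} \approx 6.4$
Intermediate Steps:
$g{\left(M \right)} = - \frac{1}{5}$ ($g{\left(M \right)} = - \frac{\left(M + M\right) \frac{1}{M + M}}{5} = - \frac{2 M \frac{1}{2 M}}{5} = \left(- \frac{1}{5}\right) 1 = - \frac{1}{5}$)
$B{\left(F,n \right)} = - \frac{F}{5}$ ($B{\left(F,n \right)} = - \frac{F}{5} + 0 = - \frac{F}{5}$)
$B{\left(-4,\frac{3}{1 + 0} \right)} w{\left(\left(2 + 6\right) + 0 \right)} = \left(- \frac{1}{5}\right) \left(-4\right) \left(\left(2 + 6\right) + 0\right) = \frac{4 \left(8 + 0\right)}{5} = \frac{4}{5} \cdot 8 = \frac{32}{5}$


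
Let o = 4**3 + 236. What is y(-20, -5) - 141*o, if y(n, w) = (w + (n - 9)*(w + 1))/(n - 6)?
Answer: -1099911/26 ≈ -42304.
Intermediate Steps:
y(n, w) = (w + (1 + w)*(-9 + n))/(-6 + n) (y(n, w) = (w + (-9 + n)*(1 + w))/(-6 + n) = (w + (1 + w)*(-9 + n))/(-6 + n))
o = 300 (o = 64 + 236 = 300)
y(-20, -5) - 141*o = (-9 - 20 - 8*(-5) - 20*(-5))/(-6 - 20) - 141*300 = (-9 - 20 + 40 + 100)/(-26) - 42300 = -1/26*111 - 42300 = -111/26 - 42300 = -1099911/26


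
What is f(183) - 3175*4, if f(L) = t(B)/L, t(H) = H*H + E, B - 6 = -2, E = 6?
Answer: -2324078/183 ≈ -12700.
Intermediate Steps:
B = 4 (B = 6 - 2 = 4)
t(H) = 6 + H**2 (t(H) = H*H + 6 = H**2 + 6 = 6 + H**2)
f(L) = 22/L (f(L) = (6 + 4**2)/L = (6 + 16)/L = 22/L)
f(183) - 3175*4 = 22/183 - 3175*4 = 22*(1/183) - 12700 = 22/183 - 12700 = -2324078/183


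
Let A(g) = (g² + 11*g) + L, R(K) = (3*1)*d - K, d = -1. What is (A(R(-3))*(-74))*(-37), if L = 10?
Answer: 27380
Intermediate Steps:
R(K) = -3 - K (R(K) = (3*1)*(-1) - K = 3*(-1) - K = -3 - K)
A(g) = 10 + g² + 11*g (A(g) = (g² + 11*g) + 10 = 10 + g² + 11*g)
(A(R(-3))*(-74))*(-37) = ((10 + (-3 - 1*(-3))² + 11*(-3 - 1*(-3)))*(-74))*(-37) = ((10 + (-3 + 3)² + 11*(-3 + 3))*(-74))*(-37) = ((10 + 0² + 11*0)*(-74))*(-37) = ((10 + 0 + 0)*(-74))*(-37) = (10*(-74))*(-37) = -740*(-37) = 27380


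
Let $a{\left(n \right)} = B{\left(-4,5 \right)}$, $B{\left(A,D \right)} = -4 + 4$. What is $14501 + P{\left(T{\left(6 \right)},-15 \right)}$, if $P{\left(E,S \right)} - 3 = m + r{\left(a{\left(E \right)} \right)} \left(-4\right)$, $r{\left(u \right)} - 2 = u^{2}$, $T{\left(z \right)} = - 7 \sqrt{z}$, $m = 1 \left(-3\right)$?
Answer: $14493$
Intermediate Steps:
$m = -3$
$B{\left(A,D \right)} = 0$
$a{\left(n \right)} = 0$
$r{\left(u \right)} = 2 + u^{2}$
$P{\left(E,S \right)} = -8$ ($P{\left(E,S \right)} = 3 + \left(-3 + \left(2 + 0^{2}\right) \left(-4\right)\right) = 3 + \left(-3 + \left(2 + 0\right) \left(-4\right)\right) = 3 + \left(-3 + 2 \left(-4\right)\right) = 3 - 11 = -8$)
$14501 + P{\left(T{\left(6 \right)},-15 \right)} = 14501 - 8 = 14493$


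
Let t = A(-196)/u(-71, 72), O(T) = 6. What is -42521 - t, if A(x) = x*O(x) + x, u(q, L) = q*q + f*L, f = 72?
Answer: -434775853/10225 ≈ -42521.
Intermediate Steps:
u(q, L) = q² + 72*L (u(q, L) = q*q + 72*L = q² + 72*L)
A(x) = 7*x (A(x) = x*6 + x = 6*x + x = 7*x)
t = -1372/10225 (t = (7*(-196))/((-71)² + 72*72) = -1372/(5041 + 5184) = -1372/10225 ≈ -0.13418)
-42521 - t = -42521 - 1*(-1372/10225) = -42521 + 1372/10225 = -434775853/10225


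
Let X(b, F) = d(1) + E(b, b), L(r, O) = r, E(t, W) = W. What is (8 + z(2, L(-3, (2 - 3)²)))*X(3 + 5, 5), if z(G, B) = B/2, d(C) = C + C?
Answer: 65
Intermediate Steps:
d(C) = 2*C
z(G, B) = B/2 (z(G, B) = B*(½) = B/2)
X(b, F) = 2 + b (X(b, F) = 2*1 + b = 2 + b)
(8 + z(2, L(-3, (2 - 3)²)))*X(3 + 5, 5) = (8 + (½)*(-3))*(2 + (3 + 5)) = (8 - 3/2)*(2 + 8) = (13/2)*10 = 65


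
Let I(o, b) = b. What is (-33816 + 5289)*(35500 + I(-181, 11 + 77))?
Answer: -1015218876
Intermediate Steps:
(-33816 + 5289)*(35500 + I(-181, 11 + 77)) = (-33816 + 5289)*(35500 + (11 + 77)) = -28527*(35500 + 88) = -28527*35588 = -1015218876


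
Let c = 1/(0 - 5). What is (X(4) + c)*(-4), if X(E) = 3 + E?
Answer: -136/5 ≈ -27.200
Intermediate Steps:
c = -1/5 (c = 1/(-5) = -1/5 ≈ -0.20000)
(X(4) + c)*(-4) = ((3 + 4) - 1/5)*(-4) = (7 - 1/5)*(-4) = (34/5)*(-4) = -136/5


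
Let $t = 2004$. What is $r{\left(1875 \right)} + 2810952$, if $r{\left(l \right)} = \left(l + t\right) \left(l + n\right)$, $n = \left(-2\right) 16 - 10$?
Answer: $9921159$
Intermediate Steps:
$n = -42$ ($n = -32 - 10 = -42$)
$r{\left(l \right)} = \left(-42 + l\right) \left(2004 + l\right)$ ($r{\left(l \right)} = \left(l + 2004\right) \left(l - 42\right) = \left(2004 + l\right) \left(-42 + l\right) = \left(-42 + l\right) \left(2004 + l\right)$)
$r{\left(1875 \right)} + 2810952 = \left(-84168 + 1875^{2} + 1962 \cdot 1875\right) + 2810952 = \left(-84168 + 3515625 + 3678750\right) + 2810952 = 7110207 + 2810952 = 9921159$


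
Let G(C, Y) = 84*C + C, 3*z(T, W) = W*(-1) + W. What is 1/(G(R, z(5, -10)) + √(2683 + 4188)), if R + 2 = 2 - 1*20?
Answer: -1700/2883129 - √6871/2883129 ≈ -0.00061839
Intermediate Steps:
z(T, W) = 0 (z(T, W) = (W*(-1) + W)/3 = (-W + W)/3 = (⅓)*0 = 0)
R = -20 (R = -2 + (2 - 1*20) = -2 + (2 - 20) = -2 - 18 = -20)
G(C, Y) = 85*C
1/(G(R, z(5, -10)) + √(2683 + 4188)) = 1/(85*(-20) + √(2683 + 4188)) = 1/(-1700 + √6871)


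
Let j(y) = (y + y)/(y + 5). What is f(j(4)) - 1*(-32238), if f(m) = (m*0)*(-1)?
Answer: 32238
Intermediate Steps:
j(y) = 2*y/(5 + y) (j(y) = (2*y)/(5 + y) = 2*y/(5 + y))
f(m) = 0 (f(m) = 0*(-1) = 0)
f(j(4)) - 1*(-32238) = 0 - 1*(-32238) = 0 + 32238 = 32238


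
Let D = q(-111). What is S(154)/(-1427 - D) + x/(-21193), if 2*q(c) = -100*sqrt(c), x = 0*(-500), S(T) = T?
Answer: -31394/330547 - 1100*I*sqrt(111)/330547 ≈ -0.094976 - 0.035061*I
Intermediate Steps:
x = 0
q(c) = -50*sqrt(c) (q(c) = (-100*sqrt(c))/2 = -50*sqrt(c))
D = -50*I*sqrt(111) ≈ -526.78*I
S(154)/(-1427 - D) + x/(-21193) = 154/(-1427 - (-50)*I*sqrt(111)) + 0/(-21193) = 154/(-1427 + 50*I*sqrt(111)) + 0*(-1/21193) = 154/(-1427 + 50*I*sqrt(111)) + 0 = 154/(-1427 + 50*I*sqrt(111))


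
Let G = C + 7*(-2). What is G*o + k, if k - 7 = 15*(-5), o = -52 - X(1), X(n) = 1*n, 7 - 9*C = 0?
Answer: 5695/9 ≈ 632.78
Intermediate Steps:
C = 7/9 (C = 7/9 - ⅑*0 = 7/9 + 0 = 7/9 ≈ 0.77778)
X(n) = n
G = -119/9 (G = 7/9 + 7*(-2) = 7/9 - 14 = -119/9 ≈ -13.222)
o = -53 (o = -52 - 1*1 = -52 - 1 = -53)
k = -68 (k = 7 + 15*(-5) = 7 - 75 = -68)
G*o + k = -119/9*(-53) - 68 = 6307/9 - 68 = 5695/9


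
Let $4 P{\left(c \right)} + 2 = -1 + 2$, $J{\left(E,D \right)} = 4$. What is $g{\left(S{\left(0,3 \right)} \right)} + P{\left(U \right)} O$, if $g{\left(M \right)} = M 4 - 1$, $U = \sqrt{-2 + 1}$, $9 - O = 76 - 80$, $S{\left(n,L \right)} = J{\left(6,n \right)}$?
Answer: $\frac{47}{4} \approx 11.75$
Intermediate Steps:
$S{\left(n,L \right)} = 4$
$O = 13$ ($O = 9 - \left(76 - 80\right) = 9 - -4 = 9 + 4 = 13$)
$U = i$ ($U = \sqrt{-1} = i \approx 1.0 i$)
$P{\left(c \right)} = - \frac{1}{4}$ ($P{\left(c \right)} = - \frac{1}{2} + \frac{-1 + 2}{4} = - \frac{1}{2} + \frac{1}{4} \cdot 1 = - \frac{1}{2} + \frac{1}{4} = - \frac{1}{4}$)
$g{\left(M \right)} = -1 + 4 M$ ($g{\left(M \right)} = 4 M - 1 = -1 + 4 M$)
$g{\left(S{\left(0,3 \right)} \right)} + P{\left(U \right)} O = \left(-1 + 4 \cdot 4\right) - \frac{13}{4} = \left(-1 + 16\right) - \frac{13}{4} = 15 - \frac{13}{4} = \frac{47}{4}$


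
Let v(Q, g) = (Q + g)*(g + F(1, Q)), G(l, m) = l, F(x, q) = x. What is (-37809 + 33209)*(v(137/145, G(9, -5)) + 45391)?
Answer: -6068425800/29 ≈ -2.0926e+8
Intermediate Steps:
v(Q, g) = (1 + g)*(Q + g) (v(Q, g) = (Q + g)*(g + 1) = (Q + g)*(1 + g) = (1 + g)*(Q + g))
(-37809 + 33209)*(v(137/145, G(9, -5)) + 45391) = (-37809 + 33209)*((137/145 + 9 + 9² + (137/145)*9) + 45391) = -4600*((137*(1/145) + 9 + 81 + (137*(1/145))*9) + 45391) = -4600*((137/145 + 9 + 81 + (137/145)*9) + 45391) = -4600*((137/145 + 9 + 81 + 1233/145) + 45391) = -4600*(2884/29 + 45391) = -4600*1319223/29 = -6068425800/29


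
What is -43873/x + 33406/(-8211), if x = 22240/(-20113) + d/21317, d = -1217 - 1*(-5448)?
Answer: 9084705670346353/187883124891 ≈ 48353.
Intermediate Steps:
d = 4231 (d = -1217 + 5448 = 4231)
x = -388991977/428748821 (x = 22240/(-20113) + 4231/21317 = 22240*(-1/20113) + 4231*(1/21317) = -22240/20113 + 4231/21317 = -388991977/428748821 ≈ -0.90727)
-43873/x + 33406/(-8211) = -43873/(-388991977/428748821) + 33406/(-8211) = -43873*(-428748821/388991977) + 33406*(-1/8211) = 18810497023733/388991977 - 33406/8211 = 9084705670346353/187883124891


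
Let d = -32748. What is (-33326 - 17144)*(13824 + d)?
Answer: 955094280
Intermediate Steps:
(-33326 - 17144)*(13824 + d) = (-33326 - 17144)*(13824 - 32748) = -50470*(-18924) = 955094280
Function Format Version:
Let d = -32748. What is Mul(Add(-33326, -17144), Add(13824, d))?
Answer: 955094280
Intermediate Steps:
Mul(Add(-33326, -17144), Add(13824, d)) = Mul(Add(-33326, -17144), Add(13824, -32748)) = Mul(-50470, -18924) = 955094280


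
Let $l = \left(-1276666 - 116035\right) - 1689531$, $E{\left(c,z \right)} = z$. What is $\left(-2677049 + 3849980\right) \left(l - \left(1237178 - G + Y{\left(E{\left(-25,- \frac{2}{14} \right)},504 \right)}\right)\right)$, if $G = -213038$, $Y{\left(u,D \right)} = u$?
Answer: $- \frac{37213740182685}{7} \approx -5.3162 \cdot 10^{12}$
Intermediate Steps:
$l = -3082232$ ($l = -1392701 - 1689531 = -3082232$)
$\left(-2677049 + 3849980\right) \left(l - \left(1237178 - G + Y{\left(E{\left(-25,- \frac{2}{14} \right)},504 \right)}\right)\right) = \left(-2677049 + 3849980\right) \left(-3082232 - \frac{10151511}{7}\right) = 1172931 \left(-3082232 - \frac{10151511}{7}\right) = 1172931 \left(- \frac{31727135}{7}\right) = - \frac{37213740182685}{7}$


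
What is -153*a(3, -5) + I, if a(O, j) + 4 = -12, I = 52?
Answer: 2500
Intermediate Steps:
a(O, j) = -16 (a(O, j) = -4 - 12 = -16)
-153*a(3, -5) + I = -153*(-16) + 52 = 2448 + 52 = 2500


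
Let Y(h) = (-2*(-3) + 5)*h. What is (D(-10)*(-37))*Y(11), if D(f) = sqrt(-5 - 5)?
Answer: -4477*I*sqrt(10) ≈ -14158.0*I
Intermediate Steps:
D(f) = I*sqrt(10) (D(f) = sqrt(-10) = I*sqrt(10))
Y(h) = 11*h (Y(h) = (6 + 5)*h = 11*h)
(D(-10)*(-37))*Y(11) = ((I*sqrt(10))*(-37))*(11*11) = -37*I*sqrt(10)*121 = -4477*I*sqrt(10)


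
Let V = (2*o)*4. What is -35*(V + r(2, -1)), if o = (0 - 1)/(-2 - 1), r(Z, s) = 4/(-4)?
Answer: -175/3 ≈ -58.333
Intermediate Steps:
r(Z, s) = -1 (r(Z, s) = 4*(-1/4) = -1)
o = 1/3 (o = -1/(-3) = -1*(-1/3) = 1/3 ≈ 0.33333)
V = 8/3 (V = (2*(1/3))*4 = (2/3)*4 = 8/3 ≈ 2.6667)
-35*(V + r(2, -1)) = -35*(8/3 - 1) = -35*5/3 = -175/3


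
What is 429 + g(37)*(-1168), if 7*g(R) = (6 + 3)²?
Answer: -91605/7 ≈ -13086.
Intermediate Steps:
g(R) = 81/7 (g(R) = (6 + 3)²/7 = (⅐)*9² = (⅐)*81 = 81/7)
429 + g(37)*(-1168) = 429 + (81/7)*(-1168) = 429 - 94608/7 = -91605/7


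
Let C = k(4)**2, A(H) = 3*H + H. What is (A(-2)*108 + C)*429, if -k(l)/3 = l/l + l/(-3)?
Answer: -370227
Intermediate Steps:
A(H) = 4*H
k(l) = -3 + l (k(l) = -3*(l/l + l/(-3)) = -3*(1 + l*(-1/3)) = -3*(1 - l/3) = -3 + l)
C = 1 (C = (-3 + 4)**2 = 1**2 = 1)
(A(-2)*108 + C)*429 = ((4*(-2))*108 + 1)*429 = (-8*108 + 1)*429 = (-864 + 1)*429 = -863*429 = -370227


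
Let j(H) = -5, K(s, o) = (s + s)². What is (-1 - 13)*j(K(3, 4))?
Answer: 70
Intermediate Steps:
K(s, o) = 4*s² (K(s, o) = (2*s)² = 4*s²)
(-1 - 13)*j(K(3, 4)) = (-1 - 13)*(-5) = -14*(-5) = 70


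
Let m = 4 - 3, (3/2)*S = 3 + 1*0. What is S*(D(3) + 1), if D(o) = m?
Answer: 4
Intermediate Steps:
S = 2 (S = 2*(3 + 1*0)/3 = 2*(3 + 0)/3 = (2/3)*3 = 2)
m = 1
D(o) = 1
S*(D(3) + 1) = 2*(1 + 1) = 2*2 = 4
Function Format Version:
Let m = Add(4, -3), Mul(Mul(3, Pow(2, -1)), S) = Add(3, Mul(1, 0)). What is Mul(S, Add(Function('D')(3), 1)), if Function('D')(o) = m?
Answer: 4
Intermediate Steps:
S = 2 (S = Mul(Rational(2, 3), Add(3, Mul(1, 0))) = Mul(Rational(2, 3), Add(3, 0)) = Mul(Rational(2, 3), 3) = 2)
m = 1
Function('D')(o) = 1
Mul(S, Add(Function('D')(3), 1)) = Mul(2, Add(1, 1)) = Mul(2, 2) = 4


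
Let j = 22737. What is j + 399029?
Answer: 421766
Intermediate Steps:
j + 399029 = 22737 + 399029 = 421766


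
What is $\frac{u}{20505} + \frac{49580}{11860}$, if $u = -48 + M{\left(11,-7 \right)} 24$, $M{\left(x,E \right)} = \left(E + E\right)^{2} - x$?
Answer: $\frac{17812117}{4053155} \approx 4.3946$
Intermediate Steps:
$M{\left(x,E \right)} = - x + 4 E^{2}$ ($M{\left(x,E \right)} = \left(2 E\right)^{2} - x = 4 E^{2} - x = - x + 4 E^{2}$)
$u = 4392$ ($u = -48 + \left(\left(-1\right) 11 + 4 \left(-7\right)^{2}\right) 24 = -48 + \left(-11 + 4 \cdot 49\right) 24 = -48 + \left(-11 + 196\right) 24 = -48 + 185 \cdot 24 = -48 + 4440 = 4392$)
$\frac{u}{20505} + \frac{49580}{11860} = \frac{4392}{20505} + \frac{49580}{11860} = 4392 \cdot \frac{1}{20505} + 49580 \cdot \frac{1}{11860} = \frac{1464}{6835} + \frac{2479}{593} = \frac{17812117}{4053155}$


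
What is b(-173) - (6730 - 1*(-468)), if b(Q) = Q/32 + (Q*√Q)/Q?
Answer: -230509/32 + I*√173 ≈ -7203.4 + 13.153*I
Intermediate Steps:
b(Q) = √Q + Q/32 (b(Q) = Q*(1/32) + Q^(3/2)/Q = Q/32 + √Q = √Q + Q/32)
b(-173) - (6730 - 1*(-468)) = (√(-173) + (1/32)*(-173)) - (6730 - 1*(-468)) = (I*√173 - 173/32) - (6730 + 468) = (-173/32 + I*√173) - 1*7198 = (-173/32 + I*√173) - 7198 = -230509/32 + I*√173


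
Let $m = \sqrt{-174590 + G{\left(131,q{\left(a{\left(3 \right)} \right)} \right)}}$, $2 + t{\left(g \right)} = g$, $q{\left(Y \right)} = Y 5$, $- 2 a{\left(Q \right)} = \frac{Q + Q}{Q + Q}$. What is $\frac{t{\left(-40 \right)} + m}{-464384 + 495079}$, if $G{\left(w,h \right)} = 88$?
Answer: $- \frac{6}{4385} + \frac{i \sqrt{174502}}{30695} \approx -0.0013683 + 0.013609 i$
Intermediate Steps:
$a{\left(Q \right)} = - \frac{1}{2}$ ($a{\left(Q \right)} = - \frac{\left(Q + Q\right) \frac{1}{Q + Q}}{2} = - \frac{2 Q \frac{1}{2 Q}}{2} = \left(- \frac{1}{2}\right) 1 = - \frac{1}{2}$)
$q{\left(Y \right)} = 5 Y$
$t{\left(g \right)} = -2 + g$
$m = i \sqrt{174502}$ ($m = \sqrt{-174590 + 88} = \sqrt{-174502} = i \sqrt{174502} \approx 417.73 i$)
$\frac{t{\left(-40 \right)} + m}{-464384 + 495079} = \frac{\left(-2 - 40\right) + i \sqrt{174502}}{-464384 + 495079} = \frac{-42 + i \sqrt{174502}}{30695} = \left(-42 + i \sqrt{174502}\right) \frac{1}{30695} = - \frac{6}{4385} + \frac{i \sqrt{174502}}{30695}$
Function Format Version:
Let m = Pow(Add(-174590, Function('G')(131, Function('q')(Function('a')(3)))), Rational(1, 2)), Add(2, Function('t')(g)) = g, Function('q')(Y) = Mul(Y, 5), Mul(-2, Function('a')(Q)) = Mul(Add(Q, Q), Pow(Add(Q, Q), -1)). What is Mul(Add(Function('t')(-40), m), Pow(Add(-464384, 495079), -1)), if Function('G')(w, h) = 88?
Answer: Add(Rational(-6, 4385), Mul(Rational(1, 30695), I, Pow(174502, Rational(1, 2)))) ≈ Add(-0.0013683, Mul(0.013609, I))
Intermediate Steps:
Function('a')(Q) = Rational(-1, 2) (Function('a')(Q) = Mul(Rational(-1, 2), Mul(Add(Q, Q), Pow(Add(Q, Q), -1))) = Mul(Rational(-1, 2), Mul(Mul(2, Q), Pow(Mul(2, Q), -1))) = Mul(Rational(-1, 2), Mul(Mul(2, Q), Mul(Rational(1, 2), Pow(Q, -1)))) = Mul(Rational(-1, 2), 1) = Rational(-1, 2))
Function('q')(Y) = Mul(5, Y)
Function('t')(g) = Add(-2, g)
m = Mul(I, Pow(174502, Rational(1, 2))) (m = Pow(Add(-174590, 88), Rational(1, 2)) = Pow(-174502, Rational(1, 2)) = Mul(I, Pow(174502, Rational(1, 2))) ≈ Mul(417.73, I))
Mul(Add(Function('t')(-40), m), Pow(Add(-464384, 495079), -1)) = Mul(Add(Add(-2, -40), Mul(I, Pow(174502, Rational(1, 2)))), Pow(Add(-464384, 495079), -1)) = Mul(Add(-42, Mul(I, Pow(174502, Rational(1, 2)))), Pow(30695, -1)) = Mul(Add(-42, Mul(I, Pow(174502, Rational(1, 2)))), Rational(1, 30695)) = Add(Rational(-6, 4385), Mul(Rational(1, 30695), I, Pow(174502, Rational(1, 2))))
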